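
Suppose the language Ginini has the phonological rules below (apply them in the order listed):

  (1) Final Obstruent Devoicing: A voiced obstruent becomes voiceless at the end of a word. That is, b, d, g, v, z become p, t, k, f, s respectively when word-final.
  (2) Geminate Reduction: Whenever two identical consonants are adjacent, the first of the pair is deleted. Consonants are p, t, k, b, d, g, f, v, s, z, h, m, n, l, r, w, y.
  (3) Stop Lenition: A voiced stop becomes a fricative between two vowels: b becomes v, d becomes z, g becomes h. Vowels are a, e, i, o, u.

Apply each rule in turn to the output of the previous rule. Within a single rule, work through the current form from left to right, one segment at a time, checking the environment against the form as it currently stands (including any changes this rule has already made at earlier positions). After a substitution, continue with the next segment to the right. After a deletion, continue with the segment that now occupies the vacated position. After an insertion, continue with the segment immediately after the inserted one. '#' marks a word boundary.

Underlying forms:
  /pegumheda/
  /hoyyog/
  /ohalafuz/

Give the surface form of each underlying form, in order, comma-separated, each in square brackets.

/pegumheda/:
  (1) Final Obstruent Devoicing: no change — [pegumheda]
  (2) Geminate Reduction: no change — [pegumheda]
  (3) Stop Lenition: [pegumheda] → [pehumheza]
/hoyyog/:
  (1) Final Obstruent Devoicing: [hoyyog] → [hoyyok]
  (2) Geminate Reduction: [hoyyok] → [hoyok]
  (3) Stop Lenition: no change — [hoyok]
/ohalafuz/:
  (1) Final Obstruent Devoicing: [ohalafuz] → [ohalafus]
  (2) Geminate Reduction: no change — [ohalafus]
  (3) Stop Lenition: no change — [ohalafus]

[pehumheza], [hoyok], [ohalafus]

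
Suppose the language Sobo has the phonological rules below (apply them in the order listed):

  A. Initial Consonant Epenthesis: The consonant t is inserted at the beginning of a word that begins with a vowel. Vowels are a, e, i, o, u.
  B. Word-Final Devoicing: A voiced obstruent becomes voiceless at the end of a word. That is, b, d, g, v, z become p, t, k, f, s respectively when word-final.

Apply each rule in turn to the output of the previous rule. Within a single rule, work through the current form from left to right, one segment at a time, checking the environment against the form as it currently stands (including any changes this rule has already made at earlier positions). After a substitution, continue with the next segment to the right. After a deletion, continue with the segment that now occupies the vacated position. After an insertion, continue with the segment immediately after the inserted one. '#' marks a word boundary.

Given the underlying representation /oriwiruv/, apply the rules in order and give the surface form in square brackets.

A Initial Consonant Epenthesis: [oriwiruv] → [toriwiruv]
B Word-Final Devoicing: [toriwiruv] → [toriwiruf]

[toriwiruf]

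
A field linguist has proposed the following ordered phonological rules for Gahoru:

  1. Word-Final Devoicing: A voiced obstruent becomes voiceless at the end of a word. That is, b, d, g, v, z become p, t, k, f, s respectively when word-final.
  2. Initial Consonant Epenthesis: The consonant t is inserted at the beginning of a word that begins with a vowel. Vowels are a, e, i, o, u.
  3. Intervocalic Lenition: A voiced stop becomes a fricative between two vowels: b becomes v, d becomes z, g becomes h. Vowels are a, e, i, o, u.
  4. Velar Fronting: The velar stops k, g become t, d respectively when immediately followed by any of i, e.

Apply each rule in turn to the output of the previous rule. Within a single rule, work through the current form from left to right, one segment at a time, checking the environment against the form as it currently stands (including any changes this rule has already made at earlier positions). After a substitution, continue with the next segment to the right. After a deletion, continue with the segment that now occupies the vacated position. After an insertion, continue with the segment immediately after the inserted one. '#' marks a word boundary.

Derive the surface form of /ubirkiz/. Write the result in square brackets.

[tuvirtis]

1 Word-Final Devoicing: [ubirkiz] → [ubirkis]
2 Initial Consonant Epenthesis: [ubirkis] → [tubirkis]
3 Intervocalic Lenition: [tubirkis] → [tuvirkis]
4 Velar Fronting: [tuvirkis] → [tuvirtis]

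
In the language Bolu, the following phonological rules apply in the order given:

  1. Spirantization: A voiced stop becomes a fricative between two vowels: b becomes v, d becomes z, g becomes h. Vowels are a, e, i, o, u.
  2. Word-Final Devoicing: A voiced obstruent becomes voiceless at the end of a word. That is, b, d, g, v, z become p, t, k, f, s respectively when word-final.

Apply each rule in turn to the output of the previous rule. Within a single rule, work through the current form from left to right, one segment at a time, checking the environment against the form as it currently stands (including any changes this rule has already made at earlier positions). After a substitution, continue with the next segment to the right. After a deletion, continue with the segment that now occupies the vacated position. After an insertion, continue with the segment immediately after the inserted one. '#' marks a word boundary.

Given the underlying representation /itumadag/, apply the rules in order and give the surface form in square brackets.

1 Spirantization: [itumadag] → [itumazag]
2 Word-Final Devoicing: [itumazag] → [itumazak]

[itumazak]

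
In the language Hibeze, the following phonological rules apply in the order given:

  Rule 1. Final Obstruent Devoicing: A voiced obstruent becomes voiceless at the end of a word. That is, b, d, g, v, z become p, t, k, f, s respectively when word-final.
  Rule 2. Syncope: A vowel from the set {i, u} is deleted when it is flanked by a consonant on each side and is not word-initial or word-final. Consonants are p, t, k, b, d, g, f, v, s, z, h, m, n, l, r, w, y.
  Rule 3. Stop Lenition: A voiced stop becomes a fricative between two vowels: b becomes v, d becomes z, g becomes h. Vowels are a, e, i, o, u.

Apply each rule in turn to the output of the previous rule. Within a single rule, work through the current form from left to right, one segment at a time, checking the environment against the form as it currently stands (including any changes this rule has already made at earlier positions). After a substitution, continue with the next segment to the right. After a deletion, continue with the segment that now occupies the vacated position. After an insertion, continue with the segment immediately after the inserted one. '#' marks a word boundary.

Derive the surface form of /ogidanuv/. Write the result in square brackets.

Rule 1 Final Obstruent Devoicing: [ogidanuv] → [ogidanuf]
Rule 2 Syncope: [ogidanuf] → [ogdanf]
Rule 3 Stop Lenition: no change — [ogdanf]

[ogdanf]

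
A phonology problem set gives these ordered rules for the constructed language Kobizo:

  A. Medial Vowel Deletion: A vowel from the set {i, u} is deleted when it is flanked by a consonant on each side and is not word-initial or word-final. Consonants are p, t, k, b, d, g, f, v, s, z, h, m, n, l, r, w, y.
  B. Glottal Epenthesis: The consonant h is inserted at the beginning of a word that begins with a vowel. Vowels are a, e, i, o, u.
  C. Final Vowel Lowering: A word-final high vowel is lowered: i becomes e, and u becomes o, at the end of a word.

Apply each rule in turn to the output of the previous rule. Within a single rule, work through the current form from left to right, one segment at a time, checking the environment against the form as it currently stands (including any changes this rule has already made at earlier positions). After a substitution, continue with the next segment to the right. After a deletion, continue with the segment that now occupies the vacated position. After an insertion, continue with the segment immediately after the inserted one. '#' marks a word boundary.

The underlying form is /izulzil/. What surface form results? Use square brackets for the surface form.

[hizlzl]

A Medial Vowel Deletion: [izulzil] → [izlzl]
B Glottal Epenthesis: [izlzl] → [hizlzl]
C Final Vowel Lowering: no change — [hizlzl]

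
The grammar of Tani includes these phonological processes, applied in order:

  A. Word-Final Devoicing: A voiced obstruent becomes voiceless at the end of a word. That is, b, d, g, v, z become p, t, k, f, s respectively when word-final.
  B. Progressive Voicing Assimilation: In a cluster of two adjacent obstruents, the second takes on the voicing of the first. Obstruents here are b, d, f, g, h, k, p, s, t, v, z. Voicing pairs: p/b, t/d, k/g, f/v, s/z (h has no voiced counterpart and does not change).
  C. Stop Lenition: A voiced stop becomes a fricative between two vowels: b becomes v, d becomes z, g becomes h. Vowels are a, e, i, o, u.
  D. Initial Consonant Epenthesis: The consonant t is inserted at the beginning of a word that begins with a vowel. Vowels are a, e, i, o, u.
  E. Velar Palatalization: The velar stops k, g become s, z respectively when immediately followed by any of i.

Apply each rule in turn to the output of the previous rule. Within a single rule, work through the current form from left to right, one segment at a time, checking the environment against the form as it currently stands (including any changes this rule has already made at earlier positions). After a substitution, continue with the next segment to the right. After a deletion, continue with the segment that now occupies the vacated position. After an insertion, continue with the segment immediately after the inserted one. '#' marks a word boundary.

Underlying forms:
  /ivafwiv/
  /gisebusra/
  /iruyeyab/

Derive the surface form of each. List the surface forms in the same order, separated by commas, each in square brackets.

/ivafwiv/:
  A Word-Final Devoicing: [ivafwiv] → [ivafwif]
  B Progressive Voicing Assimilation: no change — [ivafwif]
  C Stop Lenition: no change — [ivafwif]
  D Initial Consonant Epenthesis: [ivafwif] → [tivafwif]
  E Velar Palatalization: no change — [tivafwif]
/gisebusra/:
  A Word-Final Devoicing: no change — [gisebusra]
  B Progressive Voicing Assimilation: no change — [gisebusra]
  C Stop Lenition: [gisebusra] → [gisevusra]
  D Initial Consonant Epenthesis: no change — [gisevusra]
  E Velar Palatalization: [gisevusra] → [zisevusra]
/iruyeyab/:
  A Word-Final Devoicing: [iruyeyab] → [iruyeyap]
  B Progressive Voicing Assimilation: no change — [iruyeyap]
  C Stop Lenition: no change — [iruyeyap]
  D Initial Consonant Epenthesis: [iruyeyap] → [tiruyeyap]
  E Velar Palatalization: no change — [tiruyeyap]

[tivafwif], [zisevusra], [tiruyeyap]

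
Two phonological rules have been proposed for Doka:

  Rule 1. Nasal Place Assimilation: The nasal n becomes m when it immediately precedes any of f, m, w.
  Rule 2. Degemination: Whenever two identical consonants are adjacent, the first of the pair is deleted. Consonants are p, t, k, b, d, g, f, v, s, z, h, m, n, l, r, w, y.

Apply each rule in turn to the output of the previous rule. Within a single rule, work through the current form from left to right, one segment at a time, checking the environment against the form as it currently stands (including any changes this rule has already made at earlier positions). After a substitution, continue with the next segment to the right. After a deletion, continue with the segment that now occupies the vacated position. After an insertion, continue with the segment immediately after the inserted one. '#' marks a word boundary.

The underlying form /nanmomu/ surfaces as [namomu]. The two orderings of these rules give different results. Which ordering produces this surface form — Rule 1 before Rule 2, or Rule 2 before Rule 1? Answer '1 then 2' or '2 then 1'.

1 then 2

Order 1 then 2:
  1 Nasal Place Assimilation: [nanmomu] → [nammomu]
  2 Degemination: [nammomu] → [namomu]
  result: [namomu]
Order 2 then 1:
  2 Degemination: no change — [nanmomu]
  1 Nasal Place Assimilation: [nanmomu] → [nammomu]
  result: [nammomu]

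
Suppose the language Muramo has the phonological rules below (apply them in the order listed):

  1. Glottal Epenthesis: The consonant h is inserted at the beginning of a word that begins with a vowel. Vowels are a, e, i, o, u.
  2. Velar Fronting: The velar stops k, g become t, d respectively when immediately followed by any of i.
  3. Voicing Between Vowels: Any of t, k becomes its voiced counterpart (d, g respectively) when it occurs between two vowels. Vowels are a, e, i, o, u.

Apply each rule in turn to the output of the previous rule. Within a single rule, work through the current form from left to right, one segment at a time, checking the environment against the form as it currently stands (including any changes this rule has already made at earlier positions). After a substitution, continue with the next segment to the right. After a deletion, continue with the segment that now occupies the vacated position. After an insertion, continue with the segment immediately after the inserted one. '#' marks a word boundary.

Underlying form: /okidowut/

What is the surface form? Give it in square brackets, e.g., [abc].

[hodidowut]

1 Glottal Epenthesis: [okidowut] → [hokidowut]
2 Velar Fronting: [hokidowut] → [hotidowut]
3 Voicing Between Vowels: [hotidowut] → [hodidowut]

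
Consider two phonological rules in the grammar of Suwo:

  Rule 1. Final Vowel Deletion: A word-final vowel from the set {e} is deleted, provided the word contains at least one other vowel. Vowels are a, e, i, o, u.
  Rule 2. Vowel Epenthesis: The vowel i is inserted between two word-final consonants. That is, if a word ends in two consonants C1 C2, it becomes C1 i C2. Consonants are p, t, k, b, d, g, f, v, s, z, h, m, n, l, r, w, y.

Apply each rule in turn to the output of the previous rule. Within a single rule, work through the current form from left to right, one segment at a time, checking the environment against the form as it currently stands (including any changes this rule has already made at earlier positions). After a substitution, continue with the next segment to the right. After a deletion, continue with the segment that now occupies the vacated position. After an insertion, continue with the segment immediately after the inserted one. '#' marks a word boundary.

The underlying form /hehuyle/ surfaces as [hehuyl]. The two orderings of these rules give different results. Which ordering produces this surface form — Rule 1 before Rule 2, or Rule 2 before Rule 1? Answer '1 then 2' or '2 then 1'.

2 then 1

Order 1 then 2:
  1 Final Vowel Deletion: [hehuyle] → [hehuyl]
  2 Vowel Epenthesis: [hehuyl] → [hehuyil]
  result: [hehuyil]
Order 2 then 1:
  2 Vowel Epenthesis: no change — [hehuyle]
  1 Final Vowel Deletion: [hehuyle] → [hehuyl]
  result: [hehuyl]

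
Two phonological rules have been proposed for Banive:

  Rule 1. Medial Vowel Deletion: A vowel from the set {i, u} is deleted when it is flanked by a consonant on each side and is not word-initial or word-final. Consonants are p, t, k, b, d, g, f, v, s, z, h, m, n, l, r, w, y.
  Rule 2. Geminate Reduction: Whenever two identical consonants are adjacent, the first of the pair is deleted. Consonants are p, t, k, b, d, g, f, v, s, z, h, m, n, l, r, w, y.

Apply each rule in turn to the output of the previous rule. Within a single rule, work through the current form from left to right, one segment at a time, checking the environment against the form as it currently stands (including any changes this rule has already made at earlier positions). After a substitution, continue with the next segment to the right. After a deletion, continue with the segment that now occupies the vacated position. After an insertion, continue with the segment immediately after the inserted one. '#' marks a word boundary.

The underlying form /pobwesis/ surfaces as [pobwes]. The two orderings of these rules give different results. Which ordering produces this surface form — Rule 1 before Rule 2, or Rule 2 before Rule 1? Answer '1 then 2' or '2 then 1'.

1 then 2

Order 1 then 2:
  1 Medial Vowel Deletion: [pobwesis] → [pobwess]
  2 Geminate Reduction: [pobwess] → [pobwes]
  result: [pobwes]
Order 2 then 1:
  2 Geminate Reduction: no change — [pobwesis]
  1 Medial Vowel Deletion: [pobwesis] → [pobwess]
  result: [pobwess]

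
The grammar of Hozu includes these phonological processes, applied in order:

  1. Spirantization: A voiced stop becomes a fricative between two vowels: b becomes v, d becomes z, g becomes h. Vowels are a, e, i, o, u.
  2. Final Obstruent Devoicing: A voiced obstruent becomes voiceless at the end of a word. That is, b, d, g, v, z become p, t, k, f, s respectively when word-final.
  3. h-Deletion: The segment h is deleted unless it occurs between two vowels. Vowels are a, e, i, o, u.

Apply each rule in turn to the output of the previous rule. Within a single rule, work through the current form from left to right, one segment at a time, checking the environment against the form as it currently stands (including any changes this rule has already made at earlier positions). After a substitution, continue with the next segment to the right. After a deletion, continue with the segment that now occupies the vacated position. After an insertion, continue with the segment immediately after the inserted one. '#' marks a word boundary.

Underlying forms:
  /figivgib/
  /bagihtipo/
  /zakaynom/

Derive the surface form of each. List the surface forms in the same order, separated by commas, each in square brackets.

/figivgib/:
  1 Spirantization: [figivgib] → [fihivgib]
  2 Final Obstruent Devoicing: [fihivgib] → [fihivgip]
  3 h-Deletion: no change — [fihivgip]
/bagihtipo/:
  1 Spirantization: [bagihtipo] → [bahihtipo]
  2 Final Obstruent Devoicing: no change — [bahihtipo]
  3 h-Deletion: [bahihtipo] → [bahitipo]
/zakaynom/:
  1 Spirantization: no change — [zakaynom]
  2 Final Obstruent Devoicing: no change — [zakaynom]
  3 h-Deletion: no change — [zakaynom]

[fihivgip], [bahitipo], [zakaynom]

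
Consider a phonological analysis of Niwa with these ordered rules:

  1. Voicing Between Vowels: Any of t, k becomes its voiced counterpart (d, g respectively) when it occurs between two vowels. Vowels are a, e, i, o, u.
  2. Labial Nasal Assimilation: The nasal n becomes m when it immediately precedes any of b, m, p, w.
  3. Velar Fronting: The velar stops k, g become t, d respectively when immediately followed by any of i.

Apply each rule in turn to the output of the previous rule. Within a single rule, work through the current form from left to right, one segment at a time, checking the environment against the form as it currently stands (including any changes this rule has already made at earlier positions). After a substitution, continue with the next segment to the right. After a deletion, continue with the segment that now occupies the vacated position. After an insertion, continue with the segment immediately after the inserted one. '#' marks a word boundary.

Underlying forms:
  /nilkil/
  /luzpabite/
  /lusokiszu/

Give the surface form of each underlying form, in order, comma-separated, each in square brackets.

/nilkil/:
  1 Voicing Between Vowels: no change — [nilkil]
  2 Labial Nasal Assimilation: no change — [nilkil]
  3 Velar Fronting: [nilkil] → [niltil]
/luzpabite/:
  1 Voicing Between Vowels: [luzpabite] → [luzpabide]
  2 Labial Nasal Assimilation: no change — [luzpabide]
  3 Velar Fronting: no change — [luzpabide]
/lusokiszu/:
  1 Voicing Between Vowels: [lusokiszu] → [lusogiszu]
  2 Labial Nasal Assimilation: no change — [lusogiszu]
  3 Velar Fronting: [lusogiszu] → [lusodiszu]

[niltil], [luzpabide], [lusodiszu]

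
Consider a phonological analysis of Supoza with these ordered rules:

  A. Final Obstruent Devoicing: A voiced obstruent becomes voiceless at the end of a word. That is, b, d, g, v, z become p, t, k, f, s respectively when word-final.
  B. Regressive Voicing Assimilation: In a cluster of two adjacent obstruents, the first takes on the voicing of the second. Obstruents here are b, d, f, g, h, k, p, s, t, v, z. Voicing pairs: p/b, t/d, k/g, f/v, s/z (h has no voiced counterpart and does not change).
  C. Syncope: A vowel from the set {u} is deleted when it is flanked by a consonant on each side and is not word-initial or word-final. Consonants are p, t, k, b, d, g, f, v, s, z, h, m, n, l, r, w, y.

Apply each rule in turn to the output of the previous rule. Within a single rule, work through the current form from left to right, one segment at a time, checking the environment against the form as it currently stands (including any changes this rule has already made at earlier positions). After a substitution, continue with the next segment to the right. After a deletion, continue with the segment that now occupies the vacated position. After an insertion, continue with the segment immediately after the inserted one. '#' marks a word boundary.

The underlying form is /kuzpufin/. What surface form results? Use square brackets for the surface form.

A Final Obstruent Devoicing: no change — [kuzpufin]
B Regressive Voicing Assimilation: [kuzpufin] → [kuspufin]
C Syncope: [kuspufin] → [kspfin]

[kspfin]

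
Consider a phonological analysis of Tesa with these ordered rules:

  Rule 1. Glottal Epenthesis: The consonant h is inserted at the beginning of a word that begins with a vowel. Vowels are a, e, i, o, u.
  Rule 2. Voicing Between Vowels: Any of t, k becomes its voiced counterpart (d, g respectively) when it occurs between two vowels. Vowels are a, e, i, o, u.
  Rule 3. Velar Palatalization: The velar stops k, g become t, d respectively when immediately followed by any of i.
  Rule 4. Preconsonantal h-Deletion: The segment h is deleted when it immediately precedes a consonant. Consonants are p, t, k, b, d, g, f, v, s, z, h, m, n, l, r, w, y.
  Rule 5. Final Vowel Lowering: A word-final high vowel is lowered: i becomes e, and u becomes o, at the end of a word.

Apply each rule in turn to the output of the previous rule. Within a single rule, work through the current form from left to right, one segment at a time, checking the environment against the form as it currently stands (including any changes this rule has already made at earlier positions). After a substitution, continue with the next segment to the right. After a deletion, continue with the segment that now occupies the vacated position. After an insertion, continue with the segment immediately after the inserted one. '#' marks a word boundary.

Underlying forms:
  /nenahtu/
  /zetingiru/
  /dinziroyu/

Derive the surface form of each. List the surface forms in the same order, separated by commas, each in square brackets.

[nenato], [zedindiro], [dinziroyo]

/nenahtu/:
  Rule 1 Glottal Epenthesis: no change — [nenahtu]
  Rule 2 Voicing Between Vowels: no change — [nenahtu]
  Rule 3 Velar Palatalization: no change — [nenahtu]
  Rule 4 Preconsonantal h-Deletion: [nenahtu] → [nenatu]
  Rule 5 Final Vowel Lowering: [nenatu] → [nenato]
/zetingiru/:
  Rule 1 Glottal Epenthesis: no change — [zetingiru]
  Rule 2 Voicing Between Vowels: [zetingiru] → [zedingiru]
  Rule 3 Velar Palatalization: [zedingiru] → [zedindiru]
  Rule 4 Preconsonantal h-Deletion: no change — [zedindiru]
  Rule 5 Final Vowel Lowering: [zedindiru] → [zedindiro]
/dinziroyu/:
  Rule 1 Glottal Epenthesis: no change — [dinziroyu]
  Rule 2 Voicing Between Vowels: no change — [dinziroyu]
  Rule 3 Velar Palatalization: no change — [dinziroyu]
  Rule 4 Preconsonantal h-Deletion: no change — [dinziroyu]
  Rule 5 Final Vowel Lowering: [dinziroyu] → [dinziroyo]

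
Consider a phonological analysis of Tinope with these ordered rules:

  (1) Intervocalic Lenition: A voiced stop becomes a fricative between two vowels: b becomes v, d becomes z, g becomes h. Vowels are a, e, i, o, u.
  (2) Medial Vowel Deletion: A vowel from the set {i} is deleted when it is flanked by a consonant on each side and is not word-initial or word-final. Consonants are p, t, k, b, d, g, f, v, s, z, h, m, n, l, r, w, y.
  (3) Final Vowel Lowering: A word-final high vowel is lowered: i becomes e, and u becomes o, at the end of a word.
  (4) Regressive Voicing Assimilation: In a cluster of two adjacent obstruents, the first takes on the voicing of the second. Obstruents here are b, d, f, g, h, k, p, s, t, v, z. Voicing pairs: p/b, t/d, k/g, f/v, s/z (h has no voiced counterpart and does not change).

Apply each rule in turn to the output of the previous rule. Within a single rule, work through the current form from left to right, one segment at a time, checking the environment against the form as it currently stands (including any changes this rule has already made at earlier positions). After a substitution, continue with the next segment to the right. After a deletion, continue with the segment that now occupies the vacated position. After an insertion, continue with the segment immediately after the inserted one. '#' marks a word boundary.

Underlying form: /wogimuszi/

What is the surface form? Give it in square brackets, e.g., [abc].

[wohmuzze]

(1) Intervocalic Lenition: [wogimuszi] → [wohimuszi]
(2) Medial Vowel Deletion: [wohimuszi] → [wohmuszi]
(3) Final Vowel Lowering: [wohmuszi] → [wohmusze]
(4) Regressive Voicing Assimilation: [wohmusze] → [wohmuzze]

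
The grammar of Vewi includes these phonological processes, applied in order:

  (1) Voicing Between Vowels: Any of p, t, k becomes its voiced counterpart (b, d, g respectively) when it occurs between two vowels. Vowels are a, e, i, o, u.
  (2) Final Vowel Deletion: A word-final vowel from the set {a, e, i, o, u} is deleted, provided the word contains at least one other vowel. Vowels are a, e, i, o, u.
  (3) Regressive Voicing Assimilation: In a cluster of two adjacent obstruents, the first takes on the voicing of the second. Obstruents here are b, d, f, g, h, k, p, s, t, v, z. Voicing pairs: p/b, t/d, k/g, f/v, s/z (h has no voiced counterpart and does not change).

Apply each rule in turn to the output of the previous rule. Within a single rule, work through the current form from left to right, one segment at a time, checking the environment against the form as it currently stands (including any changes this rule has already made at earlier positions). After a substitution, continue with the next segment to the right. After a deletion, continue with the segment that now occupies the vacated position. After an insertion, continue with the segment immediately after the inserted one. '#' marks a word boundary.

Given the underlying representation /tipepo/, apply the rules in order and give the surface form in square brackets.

[tibeb]

(1) Voicing Between Vowels: [tipepo] → [tibebo]
(2) Final Vowel Deletion: [tibebo] → [tibeb]
(3) Regressive Voicing Assimilation: no change — [tibeb]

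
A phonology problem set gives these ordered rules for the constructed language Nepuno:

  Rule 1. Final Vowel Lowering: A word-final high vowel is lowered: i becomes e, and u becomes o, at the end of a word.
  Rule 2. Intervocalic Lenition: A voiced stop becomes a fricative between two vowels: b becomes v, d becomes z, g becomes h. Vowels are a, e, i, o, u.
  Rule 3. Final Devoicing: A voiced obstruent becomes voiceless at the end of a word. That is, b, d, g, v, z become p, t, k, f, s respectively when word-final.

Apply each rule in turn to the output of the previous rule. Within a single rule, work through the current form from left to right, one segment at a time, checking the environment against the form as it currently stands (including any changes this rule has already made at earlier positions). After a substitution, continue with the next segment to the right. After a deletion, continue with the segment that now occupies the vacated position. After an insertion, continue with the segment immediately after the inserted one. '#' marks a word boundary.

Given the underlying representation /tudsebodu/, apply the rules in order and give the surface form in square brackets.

Rule 1 Final Vowel Lowering: [tudsebodu] → [tudsebodo]
Rule 2 Intervocalic Lenition: [tudsebodo] → [tudsevozo]
Rule 3 Final Devoicing: no change — [tudsevozo]

[tudsevozo]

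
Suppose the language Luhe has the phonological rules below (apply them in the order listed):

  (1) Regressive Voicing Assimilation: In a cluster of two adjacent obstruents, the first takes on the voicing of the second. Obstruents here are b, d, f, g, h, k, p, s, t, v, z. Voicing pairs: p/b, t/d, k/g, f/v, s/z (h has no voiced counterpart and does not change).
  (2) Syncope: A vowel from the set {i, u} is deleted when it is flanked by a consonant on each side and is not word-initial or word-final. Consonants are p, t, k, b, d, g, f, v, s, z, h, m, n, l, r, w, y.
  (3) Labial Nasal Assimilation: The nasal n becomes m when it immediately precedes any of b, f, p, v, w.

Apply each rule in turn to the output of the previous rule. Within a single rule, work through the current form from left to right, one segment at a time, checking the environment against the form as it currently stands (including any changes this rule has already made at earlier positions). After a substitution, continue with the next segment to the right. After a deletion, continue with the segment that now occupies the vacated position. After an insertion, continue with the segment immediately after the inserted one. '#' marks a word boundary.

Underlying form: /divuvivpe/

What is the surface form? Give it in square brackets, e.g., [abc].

[dvvfpe]

(1) Regressive Voicing Assimilation: [divuvivpe] → [divuvifpe]
(2) Syncope: [divuvifpe] → [dvvfpe]
(3) Labial Nasal Assimilation: no change — [dvvfpe]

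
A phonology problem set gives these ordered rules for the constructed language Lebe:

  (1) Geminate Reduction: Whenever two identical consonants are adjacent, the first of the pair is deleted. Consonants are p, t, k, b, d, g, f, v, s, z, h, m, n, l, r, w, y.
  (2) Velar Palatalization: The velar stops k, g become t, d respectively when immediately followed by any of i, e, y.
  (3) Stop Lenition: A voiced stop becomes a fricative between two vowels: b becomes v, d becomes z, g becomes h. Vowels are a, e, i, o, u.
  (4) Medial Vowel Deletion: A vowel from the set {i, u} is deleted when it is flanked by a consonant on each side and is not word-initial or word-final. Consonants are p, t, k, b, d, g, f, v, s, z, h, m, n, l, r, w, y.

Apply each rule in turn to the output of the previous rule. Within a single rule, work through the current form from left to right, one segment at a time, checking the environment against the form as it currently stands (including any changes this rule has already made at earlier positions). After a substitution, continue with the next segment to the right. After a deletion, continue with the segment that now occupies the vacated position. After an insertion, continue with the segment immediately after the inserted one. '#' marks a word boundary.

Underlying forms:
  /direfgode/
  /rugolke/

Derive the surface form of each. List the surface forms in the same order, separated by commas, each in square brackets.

/direfgode/:
  (1) Geminate Reduction: no change — [direfgode]
  (2) Velar Palatalization: no change — [direfgode]
  (3) Stop Lenition: [direfgode] → [direfgoze]
  (4) Medial Vowel Deletion: [direfgoze] → [drefgoze]
/rugolke/:
  (1) Geminate Reduction: no change — [rugolke]
  (2) Velar Palatalization: [rugolke] → [rugolte]
  (3) Stop Lenition: [rugolte] → [ruholte]
  (4) Medial Vowel Deletion: [ruholte] → [rholte]

[drefgoze], [rholte]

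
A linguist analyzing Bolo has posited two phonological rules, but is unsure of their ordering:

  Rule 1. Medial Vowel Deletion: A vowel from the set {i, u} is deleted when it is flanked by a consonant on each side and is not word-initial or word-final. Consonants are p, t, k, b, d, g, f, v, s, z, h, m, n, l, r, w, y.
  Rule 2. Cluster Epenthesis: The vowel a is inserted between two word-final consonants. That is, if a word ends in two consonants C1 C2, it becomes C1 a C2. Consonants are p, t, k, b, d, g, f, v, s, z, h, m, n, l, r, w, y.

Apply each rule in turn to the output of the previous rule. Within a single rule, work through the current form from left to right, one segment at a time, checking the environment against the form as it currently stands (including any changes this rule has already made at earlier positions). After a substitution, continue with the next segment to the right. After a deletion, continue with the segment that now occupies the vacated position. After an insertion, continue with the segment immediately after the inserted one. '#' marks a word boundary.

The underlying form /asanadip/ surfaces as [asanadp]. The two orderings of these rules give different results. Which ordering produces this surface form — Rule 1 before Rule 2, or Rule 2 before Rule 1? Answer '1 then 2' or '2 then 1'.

2 then 1

Order 1 then 2:
  1 Medial Vowel Deletion: [asanadip] → [asanadp]
  2 Cluster Epenthesis: [asanadp] → [asanadap]
  result: [asanadap]
Order 2 then 1:
  2 Cluster Epenthesis: no change — [asanadip]
  1 Medial Vowel Deletion: [asanadip] → [asanadp]
  result: [asanadp]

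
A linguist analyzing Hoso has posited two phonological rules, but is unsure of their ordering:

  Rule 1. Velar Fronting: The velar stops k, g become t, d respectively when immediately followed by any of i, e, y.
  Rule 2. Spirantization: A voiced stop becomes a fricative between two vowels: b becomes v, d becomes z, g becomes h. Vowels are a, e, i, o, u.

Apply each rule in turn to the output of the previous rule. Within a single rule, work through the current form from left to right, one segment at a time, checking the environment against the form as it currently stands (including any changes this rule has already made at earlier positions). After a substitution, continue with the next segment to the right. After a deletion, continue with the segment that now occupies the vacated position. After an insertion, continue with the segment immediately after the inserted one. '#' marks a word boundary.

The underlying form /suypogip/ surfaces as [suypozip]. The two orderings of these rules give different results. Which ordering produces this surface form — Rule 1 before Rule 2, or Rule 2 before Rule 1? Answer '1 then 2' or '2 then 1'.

1 then 2

Order 1 then 2:
  1 Velar Fronting: [suypogip] → [suypodip]
  2 Spirantization: [suypodip] → [suypozip]
  result: [suypozip]
Order 2 then 1:
  2 Spirantization: [suypogip] → [suypohip]
  1 Velar Fronting: no change — [suypohip]
  result: [suypohip]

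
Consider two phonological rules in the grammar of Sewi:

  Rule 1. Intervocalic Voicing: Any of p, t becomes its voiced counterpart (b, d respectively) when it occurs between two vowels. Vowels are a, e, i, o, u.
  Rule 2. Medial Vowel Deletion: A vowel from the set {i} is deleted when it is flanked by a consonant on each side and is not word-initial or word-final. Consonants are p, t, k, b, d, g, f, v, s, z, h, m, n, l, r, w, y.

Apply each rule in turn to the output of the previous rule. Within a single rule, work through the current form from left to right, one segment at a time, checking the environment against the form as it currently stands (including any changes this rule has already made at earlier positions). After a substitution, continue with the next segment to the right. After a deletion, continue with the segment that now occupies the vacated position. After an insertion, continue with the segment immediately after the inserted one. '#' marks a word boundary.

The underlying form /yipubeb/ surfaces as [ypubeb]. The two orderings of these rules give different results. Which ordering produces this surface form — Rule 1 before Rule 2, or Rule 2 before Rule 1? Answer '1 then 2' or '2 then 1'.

2 then 1

Order 1 then 2:
  1 Intervocalic Voicing: [yipubeb] → [yibubeb]
  2 Medial Vowel Deletion: [yibubeb] → [ybubeb]
  result: [ybubeb]
Order 2 then 1:
  2 Medial Vowel Deletion: [yipubeb] → [ypubeb]
  1 Intervocalic Voicing: no change — [ypubeb]
  result: [ypubeb]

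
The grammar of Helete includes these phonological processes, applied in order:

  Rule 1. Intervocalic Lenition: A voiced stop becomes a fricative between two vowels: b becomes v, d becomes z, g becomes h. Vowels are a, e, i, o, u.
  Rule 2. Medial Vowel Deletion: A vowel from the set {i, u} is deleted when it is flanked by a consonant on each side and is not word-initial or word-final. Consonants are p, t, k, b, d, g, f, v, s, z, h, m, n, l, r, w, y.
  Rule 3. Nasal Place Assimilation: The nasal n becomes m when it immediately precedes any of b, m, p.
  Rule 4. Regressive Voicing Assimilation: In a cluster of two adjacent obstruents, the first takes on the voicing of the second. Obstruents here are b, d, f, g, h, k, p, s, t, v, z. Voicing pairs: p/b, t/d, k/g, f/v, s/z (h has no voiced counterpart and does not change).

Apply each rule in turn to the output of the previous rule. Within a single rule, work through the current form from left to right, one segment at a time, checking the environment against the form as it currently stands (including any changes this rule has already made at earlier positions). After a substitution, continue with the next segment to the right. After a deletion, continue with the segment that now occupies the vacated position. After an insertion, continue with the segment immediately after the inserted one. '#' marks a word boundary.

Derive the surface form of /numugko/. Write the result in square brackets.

Rule 1 Intervocalic Lenition: no change — [numugko]
Rule 2 Medial Vowel Deletion: [numugko] → [nmgko]
Rule 3 Nasal Place Assimilation: [nmgko] → [mmgko]
Rule 4 Regressive Voicing Assimilation: [mmgko] → [mmkko]

[mmkko]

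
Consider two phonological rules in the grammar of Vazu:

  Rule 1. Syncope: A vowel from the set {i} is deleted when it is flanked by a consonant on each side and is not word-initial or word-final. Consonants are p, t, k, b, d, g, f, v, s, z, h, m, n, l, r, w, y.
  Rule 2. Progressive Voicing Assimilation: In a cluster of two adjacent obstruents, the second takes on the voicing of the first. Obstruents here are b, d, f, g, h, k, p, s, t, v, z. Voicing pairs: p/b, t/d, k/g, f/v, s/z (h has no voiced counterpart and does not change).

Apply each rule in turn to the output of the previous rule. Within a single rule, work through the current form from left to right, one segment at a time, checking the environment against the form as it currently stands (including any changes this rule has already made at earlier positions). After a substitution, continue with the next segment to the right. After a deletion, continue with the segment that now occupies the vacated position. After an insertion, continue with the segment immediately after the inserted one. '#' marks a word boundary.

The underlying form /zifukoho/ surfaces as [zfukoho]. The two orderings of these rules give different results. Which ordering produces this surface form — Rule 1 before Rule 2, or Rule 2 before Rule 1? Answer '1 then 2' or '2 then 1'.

Order 1 then 2:
  1 Syncope: [zifukoho] → [zfukoho]
  2 Progressive Voicing Assimilation: [zfukoho] → [zvukoho]
  result: [zvukoho]
Order 2 then 1:
  2 Progressive Voicing Assimilation: no change — [zifukoho]
  1 Syncope: [zifukoho] → [zfukoho]
  result: [zfukoho]

2 then 1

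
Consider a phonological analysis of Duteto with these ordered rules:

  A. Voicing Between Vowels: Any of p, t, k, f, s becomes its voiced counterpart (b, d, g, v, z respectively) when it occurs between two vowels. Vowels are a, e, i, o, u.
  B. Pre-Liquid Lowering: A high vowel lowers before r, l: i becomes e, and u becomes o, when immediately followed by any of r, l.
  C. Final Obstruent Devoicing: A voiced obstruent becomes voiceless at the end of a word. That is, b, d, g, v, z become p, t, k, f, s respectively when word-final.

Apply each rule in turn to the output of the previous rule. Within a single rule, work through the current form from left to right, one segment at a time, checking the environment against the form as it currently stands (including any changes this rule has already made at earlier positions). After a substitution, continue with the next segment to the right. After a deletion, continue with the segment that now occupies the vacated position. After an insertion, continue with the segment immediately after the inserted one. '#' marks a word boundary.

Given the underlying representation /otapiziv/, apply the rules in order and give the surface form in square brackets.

A Voicing Between Vowels: [otapiziv] → [odabiziv]
B Pre-Liquid Lowering: no change — [odabiziv]
C Final Obstruent Devoicing: [odabiziv] → [odabizif]

[odabizif]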